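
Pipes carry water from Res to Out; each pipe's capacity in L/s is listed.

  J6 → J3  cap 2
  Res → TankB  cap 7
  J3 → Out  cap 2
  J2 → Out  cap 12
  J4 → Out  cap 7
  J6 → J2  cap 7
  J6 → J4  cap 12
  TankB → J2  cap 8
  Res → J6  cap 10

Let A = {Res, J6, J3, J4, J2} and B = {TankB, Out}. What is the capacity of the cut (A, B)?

Edges leaving {Res, J6, J3, J4, J2}: Res→TankB (7), J3→Out (2), J4→Out (7), J2→Out (12).
Cut capacity = 7 + 2 + 7 + 12 = 28.

28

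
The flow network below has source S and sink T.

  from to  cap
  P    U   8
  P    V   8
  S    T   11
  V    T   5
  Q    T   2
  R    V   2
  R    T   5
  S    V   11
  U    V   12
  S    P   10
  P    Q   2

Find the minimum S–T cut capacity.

Augment S→T: bottleneck 11, flow now 11.
Augment S→V→T: bottleneck 5, flow now 16.
Augment S→P→Q→T: bottleneck 2, flow now 18.
No augmenting path remains; maximum flow = 18.
By max-flow min-cut, the minimum cut capacity equals the max flow.
In the residual graph, reachable from S: {S, P, U, V}.
Min-cut edges: S→T (11), P→Q (2), V→T (5); capacity 11 + 2 + 5 = 18.

18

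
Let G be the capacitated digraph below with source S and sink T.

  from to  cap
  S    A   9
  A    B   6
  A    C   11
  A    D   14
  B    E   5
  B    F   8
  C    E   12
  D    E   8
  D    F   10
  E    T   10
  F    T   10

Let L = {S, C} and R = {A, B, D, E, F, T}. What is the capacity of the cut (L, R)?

Edges leaving {S, C}: S→A (9), C→E (12).
Cut capacity = 9 + 12 = 21.

21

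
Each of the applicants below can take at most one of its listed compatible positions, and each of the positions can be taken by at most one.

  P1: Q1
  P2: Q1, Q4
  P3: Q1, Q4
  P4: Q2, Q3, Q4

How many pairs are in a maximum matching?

3

Unit-capacity flow: source→left, listed edges, right→sink; max matching = max flow.
Augmenting path P1→Q1 (+1); matched 1.
Augmenting path P2→Q4 (+1); matched 2.
Augmenting path P4→Q2 (+1); matched 3.
No augmenting path remains; maximum matching = 3.
König certificate: {P4, Q1, Q4} is a vertex cover of size 3 (every listed pair touches it), so no matching can be larger.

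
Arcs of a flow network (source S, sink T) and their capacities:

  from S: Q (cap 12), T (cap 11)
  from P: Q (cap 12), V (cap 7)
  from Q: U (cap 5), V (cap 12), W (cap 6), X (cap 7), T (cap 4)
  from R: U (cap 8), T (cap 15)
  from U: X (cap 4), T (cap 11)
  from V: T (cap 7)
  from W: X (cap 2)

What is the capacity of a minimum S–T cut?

23

Augment S→T: bottleneck 11, flow now 11.
Augment S→Q→T: bottleneck 4, flow now 15.
Augment S→Q→U→T: bottleneck 5, flow now 20.
Augment S→Q→V→T: bottleneck 3, flow now 23.
No augmenting path remains; maximum flow = 23.
By max-flow min-cut, the minimum cut capacity equals the max flow.
In the residual graph, reachable from S: {S}.
Min-cut edges: S→Q (12), S→T (11); capacity 12 + 11 = 23.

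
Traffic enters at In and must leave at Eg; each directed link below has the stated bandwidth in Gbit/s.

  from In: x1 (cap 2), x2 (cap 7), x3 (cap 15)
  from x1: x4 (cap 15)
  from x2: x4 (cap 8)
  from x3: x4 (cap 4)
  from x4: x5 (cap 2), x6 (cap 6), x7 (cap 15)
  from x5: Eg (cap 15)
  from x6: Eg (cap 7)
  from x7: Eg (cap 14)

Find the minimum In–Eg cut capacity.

Augment In→x1→x4→x5→Eg: bottleneck 2, flow now 2.
Augment In→x2→x4→x6→Eg: bottleneck 6, flow now 8.
Augment In→x2→x4→x7→Eg: bottleneck 1, flow now 9.
Augment In→x3→x4→x7→Eg: bottleneck 4, flow now 13.
No augmenting path remains; maximum flow = 13.
By max-flow min-cut, the minimum cut capacity equals the max flow.
In the residual graph, reachable from In: {In, x3}.
Min-cut edges: In→x1 (2), In→x2 (7), x3→x4 (4); capacity 2 + 7 + 4 = 13.

13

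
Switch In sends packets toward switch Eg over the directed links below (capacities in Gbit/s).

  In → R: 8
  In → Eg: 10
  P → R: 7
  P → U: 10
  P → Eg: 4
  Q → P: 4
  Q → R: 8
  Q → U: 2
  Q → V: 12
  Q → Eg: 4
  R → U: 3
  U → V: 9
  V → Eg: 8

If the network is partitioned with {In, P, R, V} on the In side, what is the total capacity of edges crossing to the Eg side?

35

Edges leaving {In, P, R, V}: In→Eg (10), P→U (10), P→Eg (4), R→U (3), V→Eg (8).
Cut capacity = 10 + 10 + 4 + 3 + 8 = 35.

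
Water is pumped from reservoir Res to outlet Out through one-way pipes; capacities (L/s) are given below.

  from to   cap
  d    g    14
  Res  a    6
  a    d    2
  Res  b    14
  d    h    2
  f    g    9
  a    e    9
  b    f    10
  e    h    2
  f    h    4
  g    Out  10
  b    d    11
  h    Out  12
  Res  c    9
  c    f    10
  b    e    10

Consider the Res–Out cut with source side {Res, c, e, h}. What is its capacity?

Edges leaving {Res, c, e, h}: Res→a (6), Res→b (14), c→f (10), h→Out (12).
Cut capacity = 6 + 14 + 10 + 12 = 42.

42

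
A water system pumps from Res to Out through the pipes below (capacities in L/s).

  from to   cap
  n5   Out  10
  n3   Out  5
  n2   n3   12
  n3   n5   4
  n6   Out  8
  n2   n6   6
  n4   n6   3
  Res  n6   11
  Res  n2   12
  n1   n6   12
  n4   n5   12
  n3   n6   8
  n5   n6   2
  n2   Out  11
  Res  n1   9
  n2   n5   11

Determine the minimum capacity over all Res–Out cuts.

Augment Res→n2→Out: bottleneck 11, flow now 11.
Augment Res→n6→Out: bottleneck 8, flow now 19.
Augment Res→n2→n3→Out: bottleneck 1, flow now 20.
No augmenting path remains; maximum flow = 20.
By max-flow min-cut, the minimum cut capacity equals the max flow.
In the residual graph, reachable from Res: {Res, n1, n6}.
Min-cut edges: Res→n2 (12), n6→Out (8); capacity 12 + 8 = 20.

20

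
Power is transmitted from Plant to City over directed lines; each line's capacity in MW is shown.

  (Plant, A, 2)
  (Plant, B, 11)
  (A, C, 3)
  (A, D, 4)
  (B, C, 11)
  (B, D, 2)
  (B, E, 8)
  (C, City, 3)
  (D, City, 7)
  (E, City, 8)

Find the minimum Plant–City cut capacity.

Augment Plant→A→C→City: bottleneck 2, flow now 2.
Augment Plant→B→C→City: bottleneck 1, flow now 3.
Augment Plant→B→D→City: bottleneck 2, flow now 5.
Augment Plant→B→E→City: bottleneck 8, flow now 13.
No augmenting path remains; maximum flow = 13.
By max-flow min-cut, the minimum cut capacity equals the max flow.
In the residual graph, reachable from Plant: {Plant}.
Min-cut edges: Plant→A (2), Plant→B (11); capacity 2 + 11 = 13.

13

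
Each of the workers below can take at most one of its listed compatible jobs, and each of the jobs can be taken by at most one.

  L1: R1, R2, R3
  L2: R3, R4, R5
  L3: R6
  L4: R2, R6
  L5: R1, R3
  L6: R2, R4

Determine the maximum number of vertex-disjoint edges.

6

Unit-capacity flow: source→left, listed edges, right→sink; max matching = max flow.
Augmenting path L1→R1 (+1); matched 1.
Augmenting path L2→R3 (+1); matched 2.
Augmenting path L3→R6 (+1); matched 3.
Augmenting path L4→R2 (+1); matched 4.
Augmenting path L6→R4 (+1); matched 5.
Augmenting path L5→R3→L2→R5 (+1); matched 6.
No augmenting path remains; maximum matching = 6.
König certificate: {L1, L2, L3, L4, L5, L6} is a vertex cover of size 6 (every listed pair touches it), so no matching can be larger.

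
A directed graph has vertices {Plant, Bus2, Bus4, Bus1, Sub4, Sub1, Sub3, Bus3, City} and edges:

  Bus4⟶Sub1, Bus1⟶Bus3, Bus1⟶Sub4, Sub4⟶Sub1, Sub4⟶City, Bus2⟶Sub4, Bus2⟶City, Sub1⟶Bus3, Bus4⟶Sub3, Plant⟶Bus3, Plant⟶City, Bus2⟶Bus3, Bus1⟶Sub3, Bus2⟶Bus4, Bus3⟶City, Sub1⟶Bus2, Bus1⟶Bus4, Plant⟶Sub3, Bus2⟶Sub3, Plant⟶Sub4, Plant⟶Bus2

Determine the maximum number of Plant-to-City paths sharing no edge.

Assign every edge capacity 1; by Menger, the answer equals the max flow.
Path Plant→City (+1); total 1.
Path Plant→Bus2→City (+1); total 2.
Path Plant→Sub4→City (+1); total 3.
Path Plant→Bus3→City (+1); total 4.
No residual Plant→City path; max flow = 4.
Certifying cut of size 4: {Plant→Bus2, Plant→Bus3, Plant→City, Plant→Sub4}.

4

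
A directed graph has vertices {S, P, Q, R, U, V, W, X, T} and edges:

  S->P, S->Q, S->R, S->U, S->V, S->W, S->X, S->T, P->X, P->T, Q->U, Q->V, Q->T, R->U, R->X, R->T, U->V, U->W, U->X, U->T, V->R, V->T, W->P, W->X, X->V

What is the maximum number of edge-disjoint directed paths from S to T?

Assign every edge capacity 1; by Menger, the answer equals the max flow.
Path S→T (+1); total 1.
Path S→P→T (+1); total 2.
Path S→Q→T (+1); total 3.
Path S→R→T (+1); total 4.
Path S→U→T (+1); total 5.
Path S→V→T (+1); total 6.
No residual S→T path; max flow = 6.
Certifying cut of size 6: {P→T, R→T, S→Q, S→T, U→T, V→T}.

6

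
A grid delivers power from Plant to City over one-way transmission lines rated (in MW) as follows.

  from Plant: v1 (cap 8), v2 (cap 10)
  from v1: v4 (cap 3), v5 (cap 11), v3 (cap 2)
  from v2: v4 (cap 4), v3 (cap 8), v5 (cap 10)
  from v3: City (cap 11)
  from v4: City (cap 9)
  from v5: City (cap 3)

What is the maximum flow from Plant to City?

Augment Plant→v1→v3→City: bottleneck 2, flow now 2.
Augment Plant→v1→v4→City: bottleneck 3, flow now 5.
Augment Plant→v1→v5→City: bottleneck 3, flow now 8.
Augment Plant→v2→v3→City: bottleneck 8, flow now 16.
Augment Plant→v2→v4→City: bottleneck 2, flow now 18.
No augmenting path remains; maximum flow = 18.
In the residual graph, reachable from Plant: {Plant}.
Min-cut edges: Plant→v1 (8), Plant→v2 (10); capacity 8 + 10 = 18.
This cut is saturated, so no flow can exceed 18.

18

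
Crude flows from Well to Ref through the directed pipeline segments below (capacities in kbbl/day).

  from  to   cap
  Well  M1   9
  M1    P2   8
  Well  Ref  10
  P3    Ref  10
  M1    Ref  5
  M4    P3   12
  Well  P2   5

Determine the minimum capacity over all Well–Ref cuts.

Augment Well→Ref: bottleneck 10, flow now 10.
Augment Well→M1→Ref: bottleneck 5, flow now 15.
No augmenting path remains; maximum flow = 15.
By max-flow min-cut, the minimum cut capacity equals the max flow.
In the residual graph, reachable from Well: {Well, M1, P2}.
Min-cut edges: Well→Ref (10), M1→Ref (5); capacity 10 + 5 = 15.

15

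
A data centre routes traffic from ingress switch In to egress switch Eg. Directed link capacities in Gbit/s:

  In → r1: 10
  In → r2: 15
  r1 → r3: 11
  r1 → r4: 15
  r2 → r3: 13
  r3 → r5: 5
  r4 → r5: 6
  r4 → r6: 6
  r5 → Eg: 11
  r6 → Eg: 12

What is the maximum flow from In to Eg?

Augment In→r1→r3→r5→Eg: bottleneck 5, flow now 5.
Augment In→r1→r4→r5→Eg: bottleneck 5, flow now 10.
Augment In→r2→r3→r1→r4→r5→Eg: bottleneck 1, flow now 11. (uses reverse residual edge)
Augment In→r2→r3→r1→r4→r6→Eg: bottleneck 4, flow now 15. (uses reverse residual edge)
No augmenting path remains; maximum flow = 15.
In the residual graph, reachable from In: {In, r2, r3}.
Min-cut edges: In→r1 (10), r3→r5 (5); capacity 10 + 5 = 15.
This cut is saturated, so no flow can exceed 15.

15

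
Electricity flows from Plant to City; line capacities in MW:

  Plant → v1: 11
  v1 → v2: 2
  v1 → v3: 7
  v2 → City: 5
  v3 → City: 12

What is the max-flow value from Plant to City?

Augment Plant→v1→v2→City: bottleneck 2, flow now 2.
Augment Plant→v1→v3→City: bottleneck 7, flow now 9.
No augmenting path remains; maximum flow = 9.
In the residual graph, reachable from Plant: {Plant, v1}.
Min-cut edges: v1→v2 (2), v1→v3 (7); capacity 2 + 7 = 9.
This cut is saturated, so no flow can exceed 9.

9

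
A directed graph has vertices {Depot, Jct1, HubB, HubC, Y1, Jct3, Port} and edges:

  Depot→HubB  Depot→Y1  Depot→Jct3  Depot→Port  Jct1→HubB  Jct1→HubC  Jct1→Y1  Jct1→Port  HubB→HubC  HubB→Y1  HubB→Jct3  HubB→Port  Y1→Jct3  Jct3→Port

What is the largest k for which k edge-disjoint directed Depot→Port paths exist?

Assign every edge capacity 1; by Menger, the answer equals the max flow.
Path Depot→Port (+1); total 1.
Path Depot→HubB→Port (+1); total 2.
Path Depot→Jct3→Port (+1); total 3.
No residual Depot→Port path; max flow = 3.
Certifying cut of size 3: {Depot→HubB, Depot→Port, Jct3→Port}.

3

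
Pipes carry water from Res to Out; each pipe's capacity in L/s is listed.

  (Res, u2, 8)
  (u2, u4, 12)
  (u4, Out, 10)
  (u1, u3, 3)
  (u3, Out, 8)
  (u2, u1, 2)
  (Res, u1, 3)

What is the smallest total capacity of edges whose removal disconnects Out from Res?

11

Augment Res→u1→u3→Out: bottleneck 3, flow now 3.
Augment Res→u2→u4→Out: bottleneck 8, flow now 11.
No augmenting path remains; maximum flow = 11.
By max-flow min-cut, the minimum cut capacity equals the max flow.
In the residual graph, reachable from Res: {Res}.
Min-cut edges: Res→u1 (3), Res→u2 (8); capacity 3 + 8 = 11.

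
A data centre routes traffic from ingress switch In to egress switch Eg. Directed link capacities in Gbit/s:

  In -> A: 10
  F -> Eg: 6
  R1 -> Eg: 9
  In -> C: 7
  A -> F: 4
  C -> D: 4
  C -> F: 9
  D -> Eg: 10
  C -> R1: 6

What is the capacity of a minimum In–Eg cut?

Augment In→C→R1→Eg: bottleneck 6, flow now 6.
Augment In→C→D→Eg: bottleneck 1, flow now 7.
Augment In→A→F→Eg: bottleneck 4, flow now 11.
No augmenting path remains; maximum flow = 11.
By max-flow min-cut, the minimum cut capacity equals the max flow.
In the residual graph, reachable from In: {In, A}.
Min-cut edges: In→C (7), A→F (4); capacity 7 + 4 = 11.

11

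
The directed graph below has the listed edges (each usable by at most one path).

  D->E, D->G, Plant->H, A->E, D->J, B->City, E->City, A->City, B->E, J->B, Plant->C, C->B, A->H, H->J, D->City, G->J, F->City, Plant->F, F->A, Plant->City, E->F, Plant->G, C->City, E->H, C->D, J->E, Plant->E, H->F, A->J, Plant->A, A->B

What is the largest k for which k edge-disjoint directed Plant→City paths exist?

6

Assign every edge capacity 1; by Menger, the answer equals the max flow.
Path Plant→City (+1); total 1.
Path Plant→A→City (+1); total 2.
Path Plant→C→City (+1); total 3.
Path Plant→E→City (+1); total 4.
Path Plant→F→City (+1); total 5.
Path Plant→G→J→B→City (+1); total 6.
No residual Plant→City path; max flow = 6.
Certifying cut of size 6: {A→City, B→City, E→City, F→City, Plant→C, Plant→City}.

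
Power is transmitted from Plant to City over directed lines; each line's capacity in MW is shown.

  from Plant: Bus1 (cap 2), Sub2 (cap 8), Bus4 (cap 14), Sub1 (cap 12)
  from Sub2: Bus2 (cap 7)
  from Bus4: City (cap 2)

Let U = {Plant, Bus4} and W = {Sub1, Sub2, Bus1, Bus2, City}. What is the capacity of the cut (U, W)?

Edges leaving {Plant, Bus4}: Plant→Sub1 (12), Plant→Sub2 (8), Plant→Bus1 (2), Bus4→City (2).
Cut capacity = 12 + 8 + 2 + 2 = 24.

24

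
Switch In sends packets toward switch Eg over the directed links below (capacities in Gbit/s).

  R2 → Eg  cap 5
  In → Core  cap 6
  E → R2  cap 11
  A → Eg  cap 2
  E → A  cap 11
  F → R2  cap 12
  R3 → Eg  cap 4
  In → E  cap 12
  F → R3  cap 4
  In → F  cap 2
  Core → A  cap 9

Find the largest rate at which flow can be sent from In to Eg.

Augment In→Core→A→Eg: bottleneck 2, flow now 2.
Augment In→E→R2→Eg: bottleneck 5, flow now 7.
Augment In→F→R3→Eg: bottleneck 2, flow now 9.
No augmenting path remains; maximum flow = 9.
In the residual graph, reachable from In: {In, Core, E, A, R2}.
Min-cut edges: In→F (2), A→Eg (2), R2→Eg (5); capacity 2 + 2 + 5 = 9.
This cut is saturated, so no flow can exceed 9.

9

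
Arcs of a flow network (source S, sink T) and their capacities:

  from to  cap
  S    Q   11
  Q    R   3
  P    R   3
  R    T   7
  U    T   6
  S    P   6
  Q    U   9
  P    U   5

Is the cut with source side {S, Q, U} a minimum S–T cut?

No — its capacity is 15, but the minimum cut has capacity 12.

Given cut capacity: 6 + 3 + 6 = 15.
Augment S→P→R→T: bottleneck 3, flow now 3.
Augment S→P→U→T: bottleneck 3, flow now 6.
Augment S→Q→R→T: bottleneck 3, flow now 9.
Augment S→Q→U→T: bottleneck 3, flow now 12.
No augmenting path remains; maximum flow = 12.
In the residual graph, reachable from S: {S, P, Q, U}.
Min-cut edges: P→R (3), Q→R (3), U→T (6); capacity 3 + 3 + 6 = 12.
Cut capacity 15 exceeds the max flow 12, so it is not minimum.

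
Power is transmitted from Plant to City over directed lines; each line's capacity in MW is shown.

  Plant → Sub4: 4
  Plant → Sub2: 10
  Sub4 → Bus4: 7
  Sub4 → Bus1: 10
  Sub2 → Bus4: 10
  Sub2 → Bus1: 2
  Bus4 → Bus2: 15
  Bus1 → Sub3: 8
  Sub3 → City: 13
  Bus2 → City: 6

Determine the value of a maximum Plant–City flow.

12

Augment Plant→Sub4→Bus4→Bus2→City: bottleneck 4, flow now 4.
Augment Plant→Sub2→Bus4→Bus2→City: bottleneck 2, flow now 6.
Augment Plant→Sub2→Bus1→Sub3→City: bottleneck 2, flow now 8.
Augment Plant→Sub2→Bus4→Sub4→Bus1→Sub3→City: bottleneck 4, flow now 12. (uses reverse residual edge)
No augmenting path remains; maximum flow = 12.
In the residual graph, reachable from Plant: {Plant, Sub2, Bus4, Bus2}.
Min-cut edges: Plant→Sub4 (4), Sub2→Bus1 (2), Bus2→City (6); capacity 4 + 2 + 6 = 12.
This cut is saturated, so no flow can exceed 12.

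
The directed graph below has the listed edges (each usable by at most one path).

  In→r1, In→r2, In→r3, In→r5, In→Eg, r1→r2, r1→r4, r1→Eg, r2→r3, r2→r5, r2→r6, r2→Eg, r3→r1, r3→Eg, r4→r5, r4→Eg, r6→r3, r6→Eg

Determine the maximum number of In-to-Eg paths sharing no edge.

4

Assign every edge capacity 1; by Menger, the answer equals the max flow.
Path In→Eg (+1); total 1.
Path In→r1→Eg (+1); total 2.
Path In→r2→Eg (+1); total 3.
Path In→r3→Eg (+1); total 4.
No residual In→Eg path; max flow = 4.
Certifying cut of size 4: {In→Eg, In→r1, In→r2, In→r3}.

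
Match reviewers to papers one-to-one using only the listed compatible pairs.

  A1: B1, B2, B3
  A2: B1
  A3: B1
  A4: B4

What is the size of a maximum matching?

3

Unit-capacity flow: source→left, listed edges, right→sink; max matching = max flow.
Augmenting path A1→B1 (+1); matched 1.
Augmenting path A4→B4 (+1); matched 2.
Augmenting path A2→B1→A1→B2 (+1); matched 3.
No augmenting path remains; maximum matching = 3.
König certificate: {A1, A4, B1} is a vertex cover of size 3 (every listed pair touches it), so no matching can be larger.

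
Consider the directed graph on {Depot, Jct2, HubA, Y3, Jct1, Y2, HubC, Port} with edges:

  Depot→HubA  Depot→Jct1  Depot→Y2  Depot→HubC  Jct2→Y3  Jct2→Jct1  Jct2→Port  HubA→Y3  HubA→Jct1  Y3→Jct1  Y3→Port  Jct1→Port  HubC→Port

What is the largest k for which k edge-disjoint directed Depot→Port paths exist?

3

Assign every edge capacity 1; by Menger, the answer equals the max flow.
Path Depot→Jct1→Port (+1); total 1.
Path Depot→HubC→Port (+1); total 2.
Path Depot→HubA→Y3→Port (+1); total 3.
No residual Depot→Port path; max flow = 3.
Certifying cut of size 3: {Depot→HubA, Depot→HubC, Depot→Jct1}.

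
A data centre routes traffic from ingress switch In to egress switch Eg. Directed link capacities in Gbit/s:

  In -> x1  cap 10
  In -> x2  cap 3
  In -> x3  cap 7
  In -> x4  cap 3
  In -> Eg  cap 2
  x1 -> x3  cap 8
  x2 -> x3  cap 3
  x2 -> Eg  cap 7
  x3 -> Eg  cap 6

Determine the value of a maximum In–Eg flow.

Augment In→Eg: bottleneck 2, flow now 2.
Augment In→x2→Eg: bottleneck 3, flow now 5.
Augment In→x3→Eg: bottleneck 6, flow now 11.
No augmenting path remains; maximum flow = 11.
In the residual graph, reachable from In: {In, x1, x3, x4}.
Min-cut edges: In→x2 (3), In→Eg (2), x3→Eg (6); capacity 3 + 2 + 6 = 11.
This cut is saturated, so no flow can exceed 11.

11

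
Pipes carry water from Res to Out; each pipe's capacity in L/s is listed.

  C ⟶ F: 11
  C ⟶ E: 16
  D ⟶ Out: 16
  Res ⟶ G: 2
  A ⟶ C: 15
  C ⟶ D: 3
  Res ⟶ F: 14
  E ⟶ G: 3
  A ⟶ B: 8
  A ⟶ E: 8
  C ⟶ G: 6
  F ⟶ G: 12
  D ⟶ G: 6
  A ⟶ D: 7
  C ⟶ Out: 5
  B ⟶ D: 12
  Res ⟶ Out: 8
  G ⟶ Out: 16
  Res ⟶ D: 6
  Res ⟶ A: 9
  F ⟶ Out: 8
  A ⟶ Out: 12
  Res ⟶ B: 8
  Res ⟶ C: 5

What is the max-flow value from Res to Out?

52

Augment Res→Out: bottleneck 8, flow now 8.
Augment Res→A→Out: bottleneck 9, flow now 17.
Augment Res→C→Out: bottleneck 5, flow now 22.
Augment Res→D→Out: bottleneck 6, flow now 28.
Augment Res→F→Out: bottleneck 8, flow now 36.
Augment Res→G→Out: bottleneck 2, flow now 38.
Augment Res→B→D→Out: bottleneck 8, flow now 46.
Augment Res→F→G→Out: bottleneck 6, flow now 52.
No augmenting path remains; maximum flow = 52.
In the residual graph, reachable from Res: {Res}.
Min-cut edges: Res→A (9), Res→B (8), Res→C (5), Res→D (6), Res→F (14), Res→G (2), Res→Out (8); capacity 9 + 8 + 5 + 6 + 14 + 2 + 8 = 52.
This cut is saturated, so no flow can exceed 52.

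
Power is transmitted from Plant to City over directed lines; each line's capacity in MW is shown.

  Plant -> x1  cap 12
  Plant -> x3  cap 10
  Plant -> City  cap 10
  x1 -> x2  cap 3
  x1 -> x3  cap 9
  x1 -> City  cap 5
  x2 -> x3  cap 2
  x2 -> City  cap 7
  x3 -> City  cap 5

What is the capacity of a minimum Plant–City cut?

Augment Plant→City: bottleneck 10, flow now 10.
Augment Plant→x1→City: bottleneck 5, flow now 15.
Augment Plant→x3→City: bottleneck 5, flow now 20.
Augment Plant→x1→x2→City: bottleneck 3, flow now 23.
No augmenting path remains; maximum flow = 23.
By max-flow min-cut, the minimum cut capacity equals the max flow.
In the residual graph, reachable from Plant: {Plant, x1, x3}.
Min-cut edges: Plant→City (10), x1→x2 (3), x1→City (5), x3→City (5); capacity 10 + 3 + 5 + 5 = 23.

23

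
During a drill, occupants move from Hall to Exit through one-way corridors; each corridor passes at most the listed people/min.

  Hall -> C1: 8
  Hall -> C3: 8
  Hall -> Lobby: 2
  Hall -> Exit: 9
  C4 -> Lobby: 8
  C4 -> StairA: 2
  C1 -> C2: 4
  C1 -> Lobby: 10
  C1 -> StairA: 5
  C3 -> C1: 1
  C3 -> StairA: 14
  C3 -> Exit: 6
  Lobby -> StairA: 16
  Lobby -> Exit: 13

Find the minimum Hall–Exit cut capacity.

26

Augment Hall→Exit: bottleneck 9, flow now 9.
Augment Hall→C3→Exit: bottleneck 6, flow now 15.
Augment Hall→Lobby→Exit: bottleneck 2, flow now 17.
Augment Hall→C1→Lobby→Exit: bottleneck 8, flow now 25.
Augment Hall→C3→C1→Lobby→Exit: bottleneck 1, flow now 26.
No augmenting path remains; maximum flow = 26.
By max-flow min-cut, the minimum cut capacity equals the max flow.
In the residual graph, reachable from Hall: {Hall, C3, StairA}.
Min-cut edges: Hall→C1 (8), Hall→Lobby (2), Hall→Exit (9), C3→C1 (1), C3→Exit (6); capacity 8 + 2 + 9 + 1 + 6 = 26.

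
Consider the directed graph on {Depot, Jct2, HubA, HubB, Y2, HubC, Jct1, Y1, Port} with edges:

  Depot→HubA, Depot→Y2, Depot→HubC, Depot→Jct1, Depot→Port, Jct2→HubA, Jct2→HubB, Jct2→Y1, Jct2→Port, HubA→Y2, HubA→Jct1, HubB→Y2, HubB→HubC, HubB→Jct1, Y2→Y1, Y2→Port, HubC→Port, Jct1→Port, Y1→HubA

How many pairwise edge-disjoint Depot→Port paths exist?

Assign every edge capacity 1; by Menger, the answer equals the max flow.
Path Depot→Port (+1); total 1.
Path Depot→Y2→Port (+1); total 2.
Path Depot→HubC→Port (+1); total 3.
Path Depot→Jct1→Port (+1); total 4.
No residual Depot→Port path; max flow = 4.
Certifying cut of size 4: {Depot→HubC, Depot→Port, Jct1→Port, Y2→Port}.

4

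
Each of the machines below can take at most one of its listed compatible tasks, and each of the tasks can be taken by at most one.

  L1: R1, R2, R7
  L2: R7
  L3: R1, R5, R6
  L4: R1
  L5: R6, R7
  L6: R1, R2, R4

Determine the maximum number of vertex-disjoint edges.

6

Unit-capacity flow: source→left, listed edges, right→sink; max matching = max flow.
Augmenting path L1→R1 (+1); matched 1.
Augmenting path L2→R7 (+1); matched 2.
Augmenting path L3→R5 (+1); matched 3.
Augmenting path L5→R6 (+1); matched 4.
Augmenting path L6→R2 (+1); matched 5.
Augmenting path L4→R1→L1→R2→L6→R4 (+1); matched 6.
No augmenting path remains; maximum matching = 6.
König certificate: {L1, L2, L3, L4, L5, L6} is a vertex cover of size 6 (every listed pair touches it), so no matching can be larger.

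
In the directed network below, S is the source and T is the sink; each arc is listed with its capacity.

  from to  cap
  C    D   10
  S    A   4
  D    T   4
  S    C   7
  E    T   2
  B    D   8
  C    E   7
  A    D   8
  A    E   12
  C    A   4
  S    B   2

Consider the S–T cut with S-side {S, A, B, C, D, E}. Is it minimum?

Given cut capacity: 4 + 2 = 6.
Augment S→A→D→T: bottleneck 4, flow now 4.
Augment S→C→E→T: bottleneck 2, flow now 6.
No augmenting path remains; maximum flow = 6.
Cut capacity 6 equals the max flow, so it is a minimum cut.

Yes — it is a minimum cut (capacity 6).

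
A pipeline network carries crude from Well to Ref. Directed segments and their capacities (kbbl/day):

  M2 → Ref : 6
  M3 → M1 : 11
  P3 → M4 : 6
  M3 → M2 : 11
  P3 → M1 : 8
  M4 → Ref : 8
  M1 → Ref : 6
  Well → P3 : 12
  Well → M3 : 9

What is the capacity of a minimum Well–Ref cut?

18

Augment Well→M3→M2→Ref: bottleneck 6, flow now 6.
Augment Well→M3→M1→Ref: bottleneck 3, flow now 9.
Augment Well→P3→M4→Ref: bottleneck 6, flow now 15.
Augment Well→P3→M1→Ref: bottleneck 3, flow now 18.
No augmenting path remains; maximum flow = 18.
By max-flow min-cut, the minimum cut capacity equals the max flow.
In the residual graph, reachable from Well: {Well, M3, P3, M2, M1}.
Min-cut edges: P3→M4 (6), M2→Ref (6), M1→Ref (6); capacity 6 + 6 + 6 = 18.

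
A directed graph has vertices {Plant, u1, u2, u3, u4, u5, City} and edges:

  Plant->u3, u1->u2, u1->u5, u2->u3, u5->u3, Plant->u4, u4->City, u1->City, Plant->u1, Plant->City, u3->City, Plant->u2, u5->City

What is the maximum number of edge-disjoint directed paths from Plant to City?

Assign every edge capacity 1; by Menger, the answer equals the max flow.
Path Plant→City (+1); total 1.
Path Plant→u1→City (+1); total 2.
Path Plant→u3→City (+1); total 3.
Path Plant→u4→City (+1); total 4.
No residual Plant→City path; max flow = 4.
Certifying cut of size 4: {Plant→City, Plant→u1, Plant→u4, u3→City}.

4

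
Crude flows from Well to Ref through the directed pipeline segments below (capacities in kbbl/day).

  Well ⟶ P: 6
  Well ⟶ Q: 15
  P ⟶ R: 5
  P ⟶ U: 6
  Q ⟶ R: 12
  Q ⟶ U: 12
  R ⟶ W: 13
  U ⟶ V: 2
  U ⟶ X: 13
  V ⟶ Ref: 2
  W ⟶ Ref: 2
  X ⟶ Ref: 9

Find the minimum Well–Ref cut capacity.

Augment Well→P→R→W→Ref: bottleneck 2, flow now 2.
Augment Well→P→U→V→Ref: bottleneck 2, flow now 4.
Augment Well→P→U→X→Ref: bottleneck 2, flow now 6.
Augment Well→Q→U→X→Ref: bottleneck 7, flow now 13.
No augmenting path remains; maximum flow = 13.
By max-flow min-cut, the minimum cut capacity equals the max flow.
In the residual graph, reachable from Well: {Well, P, Q, R, U, W, X}.
Min-cut edges: U→V (2), W→Ref (2), X→Ref (9); capacity 2 + 2 + 9 = 13.

13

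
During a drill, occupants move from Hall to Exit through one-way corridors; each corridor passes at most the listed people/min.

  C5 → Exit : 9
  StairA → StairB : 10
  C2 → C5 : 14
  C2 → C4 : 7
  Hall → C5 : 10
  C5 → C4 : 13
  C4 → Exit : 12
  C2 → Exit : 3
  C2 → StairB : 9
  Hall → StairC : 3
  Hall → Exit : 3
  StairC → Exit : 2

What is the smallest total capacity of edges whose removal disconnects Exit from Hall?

Augment Hall→Exit: bottleneck 3, flow now 3.
Augment Hall→StairC→Exit: bottleneck 2, flow now 5.
Augment Hall→C5→Exit: bottleneck 9, flow now 14.
Augment Hall→C5→C4→Exit: bottleneck 1, flow now 15.
No augmenting path remains; maximum flow = 15.
By max-flow min-cut, the minimum cut capacity equals the max flow.
In the residual graph, reachable from Hall: {Hall, StairC}.
Min-cut edges: Hall→C5 (10), Hall→Exit (3), StairC→Exit (2); capacity 10 + 3 + 2 = 15.

15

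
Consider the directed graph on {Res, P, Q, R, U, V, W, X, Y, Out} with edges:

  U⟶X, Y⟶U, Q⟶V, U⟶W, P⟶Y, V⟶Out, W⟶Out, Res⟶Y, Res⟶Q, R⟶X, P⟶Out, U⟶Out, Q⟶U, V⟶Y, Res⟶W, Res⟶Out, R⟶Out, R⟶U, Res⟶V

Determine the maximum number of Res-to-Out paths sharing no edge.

Assign every edge capacity 1; by Menger, the answer equals the max flow.
Path Res→Out (+1); total 1.
Path Res→V→Out (+1); total 2.
Path Res→W→Out (+1); total 3.
Path Res→Q→U→Out (+1); total 4.
No residual Res→Out path; max flow = 4.
Certifying cut of size 4: {Res→Out, U→Out, V→Out, W→Out}.

4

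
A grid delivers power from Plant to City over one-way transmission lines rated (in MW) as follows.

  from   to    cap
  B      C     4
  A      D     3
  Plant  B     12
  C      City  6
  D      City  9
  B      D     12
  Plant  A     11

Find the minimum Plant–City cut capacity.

13

Augment Plant→A→D→City: bottleneck 3, flow now 3.
Augment Plant→B→C→City: bottleneck 4, flow now 7.
Augment Plant→B→D→City: bottleneck 6, flow now 13.
No augmenting path remains; maximum flow = 13.
By max-flow min-cut, the minimum cut capacity equals the max flow.
In the residual graph, reachable from Plant: {Plant, A, B, D}.
Min-cut edges: B→C (4), D→City (9); capacity 4 + 9 = 13.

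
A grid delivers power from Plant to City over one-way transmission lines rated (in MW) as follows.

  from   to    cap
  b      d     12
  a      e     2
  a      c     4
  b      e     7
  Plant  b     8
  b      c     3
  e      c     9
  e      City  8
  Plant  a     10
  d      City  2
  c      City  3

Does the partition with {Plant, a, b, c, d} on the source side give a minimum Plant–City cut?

Given cut capacity: 2 + 7 + 3 + 2 = 14.
Augment Plant→a→c→City: bottleneck 3, flow now 3.
Augment Plant→a→e→City: bottleneck 2, flow now 5.
Augment Plant→b→d→City: bottleneck 2, flow now 7.
Augment Plant→b→e→City: bottleneck 6, flow now 13.
No augmenting path remains; maximum flow = 13.
In the residual graph, reachable from Plant: {Plant, a, c}.
Min-cut edges: Plant→b (8), a→e (2), c→City (3); capacity 8 + 2 + 3 = 13.
Cut capacity 14 exceeds the max flow 13, so it is not minimum.

No — its capacity is 14, but the minimum cut has capacity 13.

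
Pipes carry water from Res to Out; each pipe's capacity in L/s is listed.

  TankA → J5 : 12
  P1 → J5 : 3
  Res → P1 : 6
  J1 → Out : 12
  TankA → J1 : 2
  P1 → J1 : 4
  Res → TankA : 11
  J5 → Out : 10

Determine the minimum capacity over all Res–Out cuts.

16

Augment Res→P1→J1→Out: bottleneck 4, flow now 4.
Augment Res→P1→J5→Out: bottleneck 2, flow now 6.
Augment Res→TankA→J1→Out: bottleneck 2, flow now 8.
Augment Res→TankA→J5→Out: bottleneck 8, flow now 16.
No augmenting path remains; maximum flow = 16.
By max-flow min-cut, the minimum cut capacity equals the max flow.
In the residual graph, reachable from Res: {Res, P1, TankA, J5}.
Min-cut edges: P1→J1 (4), TankA→J1 (2), J5→Out (10); capacity 4 + 2 + 10 = 16.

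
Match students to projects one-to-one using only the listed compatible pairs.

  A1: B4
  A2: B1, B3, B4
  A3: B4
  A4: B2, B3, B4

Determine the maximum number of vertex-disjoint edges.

3

Unit-capacity flow: source→left, listed edges, right→sink; max matching = max flow.
Augmenting path A1→B4 (+1); matched 1.
Augmenting path A2→B1 (+1); matched 2.
Augmenting path A4→B2 (+1); matched 3.
No augmenting path remains; maximum matching = 3.
König certificate: {A2, A4, B4} is a vertex cover of size 3 (every listed pair touches it), so no matching can be larger.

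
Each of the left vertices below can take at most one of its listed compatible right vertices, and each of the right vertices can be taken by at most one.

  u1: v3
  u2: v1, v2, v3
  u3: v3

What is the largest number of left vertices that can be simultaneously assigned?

Unit-capacity flow: source→left, listed edges, right→sink; max matching = max flow.
Augmenting path u1→v3 (+1); matched 1.
Augmenting path u2→v1 (+1); matched 2.
No augmenting path remains; maximum matching = 2.
König certificate: {u2, v3} is a vertex cover of size 2 (every listed pair touches it), so no matching can be larger.

2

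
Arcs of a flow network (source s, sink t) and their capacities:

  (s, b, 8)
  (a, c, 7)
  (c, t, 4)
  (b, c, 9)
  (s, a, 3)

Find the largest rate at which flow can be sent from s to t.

4

Augment s→a→c→t: bottleneck 3, flow now 3.
Augment s→b→c→t: bottleneck 1, flow now 4.
No augmenting path remains; maximum flow = 4.
In the residual graph, reachable from s: {s, a, b, c}.
Min-cut edges: c→t (4); capacity 4 = 4.
This cut is saturated, so no flow can exceed 4.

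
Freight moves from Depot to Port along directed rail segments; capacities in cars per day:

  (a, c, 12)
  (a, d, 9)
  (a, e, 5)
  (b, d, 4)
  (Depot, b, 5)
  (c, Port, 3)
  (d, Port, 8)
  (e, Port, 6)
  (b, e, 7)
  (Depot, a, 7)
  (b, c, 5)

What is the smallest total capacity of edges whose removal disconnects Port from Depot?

Augment Depot→a→c→Port: bottleneck 3, flow now 3.
Augment Depot→a→d→Port: bottleneck 4, flow now 7.
Augment Depot→b→d→Port: bottleneck 4, flow now 11.
Augment Depot→b→e→Port: bottleneck 1, flow now 12.
No augmenting path remains; maximum flow = 12.
By max-flow min-cut, the minimum cut capacity equals the max flow.
In the residual graph, reachable from Depot: {Depot}.
Min-cut edges: Depot→a (7), Depot→b (5); capacity 7 + 5 = 12.

12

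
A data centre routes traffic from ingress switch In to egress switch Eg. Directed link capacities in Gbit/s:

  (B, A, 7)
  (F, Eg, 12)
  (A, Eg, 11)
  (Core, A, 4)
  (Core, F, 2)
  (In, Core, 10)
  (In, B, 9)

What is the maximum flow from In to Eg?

Augment In→B→A→Eg: bottleneck 7, flow now 7.
Augment In→Core→A→Eg: bottleneck 4, flow now 11.
Augment In→Core→F→Eg: bottleneck 2, flow now 13.
No augmenting path remains; maximum flow = 13.
In the residual graph, reachable from In: {In, B, Core}.
Min-cut edges: B→A (7), Core→A (4), Core→F (2); capacity 7 + 4 + 2 = 13.
This cut is saturated, so no flow can exceed 13.

13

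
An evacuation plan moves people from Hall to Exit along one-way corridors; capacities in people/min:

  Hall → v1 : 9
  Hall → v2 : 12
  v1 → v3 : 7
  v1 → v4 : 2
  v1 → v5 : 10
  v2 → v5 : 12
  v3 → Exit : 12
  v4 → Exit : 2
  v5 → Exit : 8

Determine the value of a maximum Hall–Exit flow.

17

Augment Hall→v1→v3→Exit: bottleneck 7, flow now 7.
Augment Hall→v1→v4→Exit: bottleneck 2, flow now 9.
Augment Hall→v2→v5→Exit: bottleneck 8, flow now 17.
No augmenting path remains; maximum flow = 17.
In the residual graph, reachable from Hall: {Hall, v2, v5}.
Min-cut edges: Hall→v1 (9), v5→Exit (8); capacity 9 + 8 = 17.
This cut is saturated, so no flow can exceed 17.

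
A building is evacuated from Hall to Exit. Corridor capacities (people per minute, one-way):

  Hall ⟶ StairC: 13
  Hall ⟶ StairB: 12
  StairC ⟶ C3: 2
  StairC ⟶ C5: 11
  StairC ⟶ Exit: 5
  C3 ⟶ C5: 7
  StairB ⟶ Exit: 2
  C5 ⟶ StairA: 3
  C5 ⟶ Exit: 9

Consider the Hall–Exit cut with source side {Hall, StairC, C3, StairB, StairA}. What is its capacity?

25

Edges leaving {Hall, StairC, C3, StairB, StairA}: StairC→C5 (11), StairC→Exit (5), C3→C5 (7), StairB→Exit (2).
Cut capacity = 11 + 5 + 7 + 2 = 25.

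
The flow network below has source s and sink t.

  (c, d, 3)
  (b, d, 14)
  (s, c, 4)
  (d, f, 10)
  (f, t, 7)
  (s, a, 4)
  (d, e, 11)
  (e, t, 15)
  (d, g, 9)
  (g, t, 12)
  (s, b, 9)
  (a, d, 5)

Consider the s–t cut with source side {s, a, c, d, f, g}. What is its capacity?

39

Edges leaving {s, a, c, d, f, g}: s→b (9), d→e (11), f→t (7), g→t (12).
Cut capacity = 9 + 11 + 7 + 12 = 39.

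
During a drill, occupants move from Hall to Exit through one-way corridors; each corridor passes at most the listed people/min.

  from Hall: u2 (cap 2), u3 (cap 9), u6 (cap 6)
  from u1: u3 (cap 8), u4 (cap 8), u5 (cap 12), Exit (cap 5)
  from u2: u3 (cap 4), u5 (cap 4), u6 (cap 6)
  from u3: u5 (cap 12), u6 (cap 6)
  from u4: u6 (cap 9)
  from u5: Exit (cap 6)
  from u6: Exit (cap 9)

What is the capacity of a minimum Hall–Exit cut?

Augment Hall→u6→Exit: bottleneck 6, flow now 6.
Augment Hall→u2→u5→Exit: bottleneck 2, flow now 8.
Augment Hall→u3→u5→Exit: bottleneck 4, flow now 12.
Augment Hall→u3→u6→Exit: bottleneck 3, flow now 15.
No augmenting path remains; maximum flow = 15.
By max-flow min-cut, the minimum cut capacity equals the max flow.
In the residual graph, reachable from Hall: {Hall, u2, u3, u5, u6}.
Min-cut edges: u5→Exit (6), u6→Exit (9); capacity 6 + 9 = 15.

15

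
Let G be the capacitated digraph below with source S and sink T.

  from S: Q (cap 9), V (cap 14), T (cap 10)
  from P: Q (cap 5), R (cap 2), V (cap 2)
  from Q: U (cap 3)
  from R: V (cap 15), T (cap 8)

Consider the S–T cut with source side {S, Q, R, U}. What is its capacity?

47

Edges leaving {S, Q, R, U}: S→V (14), S→T (10), R→V (15), R→T (8).
Cut capacity = 14 + 10 + 15 + 8 = 47.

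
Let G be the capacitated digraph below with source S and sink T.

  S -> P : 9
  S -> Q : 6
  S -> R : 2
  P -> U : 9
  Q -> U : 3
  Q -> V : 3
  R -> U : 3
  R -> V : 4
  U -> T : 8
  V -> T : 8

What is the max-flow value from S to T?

Augment S→P→U→T: bottleneck 8, flow now 8.
Augment S→Q→V→T: bottleneck 3, flow now 11.
Augment S→R→V→T: bottleneck 2, flow now 13.
No augmenting path remains; maximum flow = 13.
In the residual graph, reachable from S: {S, P, Q, U}.
Min-cut edges: S→R (2), Q→V (3), U→T (8); capacity 2 + 3 + 8 = 13.
This cut is saturated, so no flow can exceed 13.

13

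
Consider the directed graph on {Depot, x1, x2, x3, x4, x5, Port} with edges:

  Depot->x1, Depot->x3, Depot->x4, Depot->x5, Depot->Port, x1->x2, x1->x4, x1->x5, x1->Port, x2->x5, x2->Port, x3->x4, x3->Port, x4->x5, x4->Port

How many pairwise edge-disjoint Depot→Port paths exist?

4

Assign every edge capacity 1; by Menger, the answer equals the max flow.
Path Depot→Port (+1); total 1.
Path Depot→x1→Port (+1); total 2.
Path Depot→x3→Port (+1); total 3.
Path Depot→x4→Port (+1); total 4.
No residual Depot→Port path; max flow = 4.
Certifying cut of size 4: {Depot→Port, Depot→x1, Depot→x3, Depot→x4}.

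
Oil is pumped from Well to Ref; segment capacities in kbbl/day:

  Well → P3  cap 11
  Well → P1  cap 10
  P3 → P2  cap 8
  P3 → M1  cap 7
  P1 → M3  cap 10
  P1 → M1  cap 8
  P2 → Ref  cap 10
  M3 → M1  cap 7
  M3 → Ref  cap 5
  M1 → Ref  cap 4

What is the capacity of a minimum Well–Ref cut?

Augment Well→P3→P2→Ref: bottleneck 8, flow now 8.
Augment Well→P3→M1→Ref: bottleneck 3, flow now 11.
Augment Well→P1→M3→Ref: bottleneck 5, flow now 16.
Augment Well→P1→M1→Ref: bottleneck 1, flow now 17.
No augmenting path remains; maximum flow = 17.
By max-flow min-cut, the minimum cut capacity equals the max flow.
In the residual graph, reachable from Well: {Well, P3, P1, M3, M1}.
Min-cut edges: P3→P2 (8), M3→Ref (5), M1→Ref (4); capacity 8 + 5 + 4 = 17.

17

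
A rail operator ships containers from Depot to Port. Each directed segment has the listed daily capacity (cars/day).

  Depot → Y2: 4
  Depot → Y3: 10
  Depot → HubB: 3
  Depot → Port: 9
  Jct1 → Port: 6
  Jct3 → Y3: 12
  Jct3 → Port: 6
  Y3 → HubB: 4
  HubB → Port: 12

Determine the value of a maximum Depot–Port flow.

Augment Depot→Port: bottleneck 9, flow now 9.
Augment Depot→HubB→Port: bottleneck 3, flow now 12.
Augment Depot→Y3→HubB→Port: bottleneck 4, flow now 16.
No augmenting path remains; maximum flow = 16.
In the residual graph, reachable from Depot: {Depot, Y2, Y3}.
Min-cut edges: Depot→HubB (3), Depot→Port (9), Y3→HubB (4); capacity 3 + 9 + 4 = 16.
This cut is saturated, so no flow can exceed 16.

16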